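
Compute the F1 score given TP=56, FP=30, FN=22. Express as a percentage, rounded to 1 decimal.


Precision = TP / (TP + FP) = 56 / 86 = 0.6512
Recall = TP / (TP + FN) = 56 / 78 = 0.7179
F1 = 2 * P * R / (P + R)
= 2 * 0.6512 * 0.7179 / (0.6512 + 0.7179)
= 0.935 / 1.3691
= 0.6829
As percentage: 68.3%

68.3


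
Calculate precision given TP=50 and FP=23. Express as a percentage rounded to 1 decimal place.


Precision = TP / (TP + FP) * 100
= 50 / (50 + 23)
= 50 / 73
= 0.6849
= 68.5%

68.5


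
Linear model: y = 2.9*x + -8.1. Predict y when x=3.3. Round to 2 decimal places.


y = 2.9 * 3.3 + (-8.1)
= 9.57 + (-8.1)
= 1.47

1.47


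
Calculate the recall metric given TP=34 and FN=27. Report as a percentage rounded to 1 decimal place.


Recall = TP / (TP + FN) * 100
= 34 / (34 + 27)
= 34 / 61
= 0.5574
= 55.7%

55.7


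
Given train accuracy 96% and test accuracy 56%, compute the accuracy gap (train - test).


Gap = train_accuracy - test_accuracy
= 96 - 56
= 40%
This large gap strongly indicates overfitting.

40


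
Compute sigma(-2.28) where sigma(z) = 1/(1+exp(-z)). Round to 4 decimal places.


sigmoid(z) = 1 / (1 + exp(-z))
exp(-(-2.28)) = exp(2.28) = 9.7767
1 + 9.7767 = 10.7767
1 / 10.7767 = 0.0928

0.0928


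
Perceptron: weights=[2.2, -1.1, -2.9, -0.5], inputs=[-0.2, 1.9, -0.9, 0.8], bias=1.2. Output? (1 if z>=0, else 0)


z = w . x + b
= 2.2*-0.2 + -1.1*1.9 + -2.9*-0.9 + -0.5*0.8 + 1.2
= -0.44 + -2.09 + 2.61 + -0.4 + 1.2
= -0.32 + 1.2
= 0.88
Since z = 0.88 >= 0, output = 1

1


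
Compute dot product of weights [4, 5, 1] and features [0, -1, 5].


Element-wise products:
4 * 0 = 0
5 * -1 = -5
1 * 5 = 5
Sum = 0 + -5 + 5
= 0

0


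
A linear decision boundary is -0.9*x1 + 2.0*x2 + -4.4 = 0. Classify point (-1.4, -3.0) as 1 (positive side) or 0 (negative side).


Compute -0.9 * -1.4 + 2.0 * -3.0 + -4.4
= 1.26 + -6.0 + -4.4
= -9.14
Since -9.14 < 0, the point is on the negative side.

0


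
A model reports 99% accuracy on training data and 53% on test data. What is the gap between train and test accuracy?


Gap = train_accuracy - test_accuracy
= 99 - 53
= 46%
This large gap strongly indicates overfitting.

46


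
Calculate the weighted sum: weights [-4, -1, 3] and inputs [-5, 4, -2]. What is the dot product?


Element-wise products:
-4 * -5 = 20
-1 * 4 = -4
3 * -2 = -6
Sum = 20 + -4 + -6
= 10

10


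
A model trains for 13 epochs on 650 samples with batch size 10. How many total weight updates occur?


Iterations per epoch = 650 / 10 = 65
Total updates = iterations_per_epoch * epochs
= 65 * 13
= 845

845


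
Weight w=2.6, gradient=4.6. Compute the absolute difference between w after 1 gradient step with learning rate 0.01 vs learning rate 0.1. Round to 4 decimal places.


With lr=0.01: w_new = 2.6 - 0.01 * 4.6 = 2.554
With lr=0.1: w_new = 2.6 - 0.1 * 4.6 = 2.14
Absolute difference = |2.554 - 2.14|
= 0.4140

0.4140


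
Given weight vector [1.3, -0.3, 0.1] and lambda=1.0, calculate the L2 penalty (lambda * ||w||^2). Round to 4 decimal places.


Squaring each weight:
1.3^2 = 1.69
(-0.3)^2 = 0.09
0.1^2 = 0.01
Sum of squares = 1.79
Penalty = 1.0 * 1.79 = 1.7900

1.7900


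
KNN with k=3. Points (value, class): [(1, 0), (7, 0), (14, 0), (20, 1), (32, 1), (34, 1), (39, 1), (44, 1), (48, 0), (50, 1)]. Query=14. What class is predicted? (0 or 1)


Distances from query 14:
Point 14 (class 0): distance = 0
Point 20 (class 1): distance = 6
Point 7 (class 0): distance = 7
K=3 nearest neighbors: classes = [0, 1, 0]
Votes for class 1: 1 / 3
Majority vote => class 0

0


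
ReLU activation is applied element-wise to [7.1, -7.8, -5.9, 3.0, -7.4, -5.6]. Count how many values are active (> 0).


ReLU(x) = max(0, x) for each element:
ReLU(7.1) = 7.1
ReLU(-7.8) = 0
ReLU(-5.9) = 0
ReLU(3.0) = 3.0
ReLU(-7.4) = 0
ReLU(-5.6) = 0
Active neurons (>0): 2

2


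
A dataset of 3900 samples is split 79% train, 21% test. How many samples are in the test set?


Train samples = 3900 * 79% = 3081
Test samples = 3900 - 3081
= 819

819


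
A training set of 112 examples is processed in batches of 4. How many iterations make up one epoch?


Iterations per epoch = dataset_size / batch_size
= 112 / 4
= 28

28


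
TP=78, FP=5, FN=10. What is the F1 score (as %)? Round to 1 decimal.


Precision = TP / (TP + FP) = 78 / 83 = 0.9398
Recall = TP / (TP + FN) = 78 / 88 = 0.8864
F1 = 2 * P * R / (P + R)
= 2 * 0.9398 * 0.8864 / (0.9398 + 0.8864)
= 1.6659 / 1.8261
= 0.9123
As percentage: 91.2%

91.2


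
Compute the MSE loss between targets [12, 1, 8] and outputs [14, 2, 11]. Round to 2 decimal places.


Differences: [-2, -1, -3]
Squared errors: [4, 1, 9]
Sum of squared errors = 14
MSE = 14 / 3 = 4.67

4.67


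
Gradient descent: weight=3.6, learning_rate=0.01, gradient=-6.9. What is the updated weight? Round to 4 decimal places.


w_new = w_old - lr * gradient
= 3.6 - 0.01 * -6.9
= 3.6 - (-0.069)
= 3.6690

3.6690


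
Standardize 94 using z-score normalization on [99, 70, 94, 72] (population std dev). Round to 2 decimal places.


Mean = (99 + 70 + 94 + 72) / 4 = 83.75
Variance = sum((x_i - mean)^2) / n = 166.1875
Std = sqrt(166.1875) = 12.8914
Z = (x - mean) / std
= (94 - 83.75) / 12.8914
= 10.25 / 12.8914
= 0.80

0.80


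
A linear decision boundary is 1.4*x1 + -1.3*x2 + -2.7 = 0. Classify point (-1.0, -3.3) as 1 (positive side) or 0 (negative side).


Compute 1.4 * -1.0 + -1.3 * -3.3 + -2.7
= -1.4 + 4.29 + -2.7
= 0.19
Since 0.19 >= 0, the point is on the positive side.

1


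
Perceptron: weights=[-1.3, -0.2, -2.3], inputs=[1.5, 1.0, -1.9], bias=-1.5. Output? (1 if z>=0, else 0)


z = w . x + b
= -1.3*1.5 + -0.2*1.0 + -2.3*-1.9 + -1.5
= -1.95 + -0.2 + 4.37 + -1.5
= 2.22 + -1.5
= 0.72
Since z = 0.72 >= 0, output = 1

1


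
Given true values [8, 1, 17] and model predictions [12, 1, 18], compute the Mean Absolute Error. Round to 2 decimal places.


Absolute errors: [4, 0, 1]
Sum of absolute errors = 5
MAE = 5 / 3 = 1.67

1.67


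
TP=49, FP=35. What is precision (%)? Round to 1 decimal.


Precision = TP / (TP + FP) * 100
= 49 / (49 + 35)
= 49 / 84
= 0.5833
= 58.3%

58.3


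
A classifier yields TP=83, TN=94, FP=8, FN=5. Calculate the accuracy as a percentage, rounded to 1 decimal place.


Accuracy = (TP + TN) / (TP + TN + FP + FN) * 100
= (83 + 94) / (83 + 94 + 8 + 5)
= 177 / 190
= 0.9316
= 93.2%

93.2


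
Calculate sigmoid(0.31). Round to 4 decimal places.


sigmoid(z) = 1 / (1 + exp(-z))
exp(-(0.31)) = exp(-0.31) = 0.7334
1 + 0.7334 = 1.7334
1 / 1.7334 = 0.5769

0.5769


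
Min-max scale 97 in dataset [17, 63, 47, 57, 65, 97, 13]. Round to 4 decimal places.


Min = 13, Max = 97
Range = 97 - 13 = 84
Scaled = (x - min) / (max - min)
= (97 - 13) / 84
= 84 / 84
= 1.0000

1.0000


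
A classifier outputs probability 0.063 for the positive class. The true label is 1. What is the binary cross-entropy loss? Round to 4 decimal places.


For y=1: Loss = -log(p)
= -log(0.063)
= -(-2.7646)
= 2.7646

2.7646


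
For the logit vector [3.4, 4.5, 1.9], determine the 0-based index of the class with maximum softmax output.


Softmax is a monotonic transformation, so it preserves the argmax.
We need to find the index of the maximum logit.
Index 0: 3.4
Index 1: 4.5
Index 2: 1.9
Maximum logit = 4.5 at index 1

1


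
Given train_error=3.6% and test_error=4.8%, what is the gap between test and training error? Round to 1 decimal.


Generalization gap = test_error - train_error
= 4.8 - 3.6
= 1.2%
A small gap suggests good generalization.

1.2


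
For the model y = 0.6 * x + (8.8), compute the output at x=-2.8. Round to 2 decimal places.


y = 0.6 * -2.8 + (8.8)
= -1.68 + (8.8)
= 7.12

7.12


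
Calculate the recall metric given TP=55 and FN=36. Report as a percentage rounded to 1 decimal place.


Recall = TP / (TP + FN) * 100
= 55 / (55 + 36)
= 55 / 91
= 0.6044
= 60.4%

60.4


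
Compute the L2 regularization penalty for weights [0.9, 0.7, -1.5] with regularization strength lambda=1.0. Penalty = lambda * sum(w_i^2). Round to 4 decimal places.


Squaring each weight:
0.9^2 = 0.81
0.7^2 = 0.49
(-1.5)^2 = 2.25
Sum of squares = 3.55
Penalty = 1.0 * 3.55 = 3.5500

3.5500


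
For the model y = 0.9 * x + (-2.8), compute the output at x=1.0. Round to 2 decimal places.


y = 0.9 * 1.0 + (-2.8)
= 0.9 + (-2.8)
= -1.90

-1.90


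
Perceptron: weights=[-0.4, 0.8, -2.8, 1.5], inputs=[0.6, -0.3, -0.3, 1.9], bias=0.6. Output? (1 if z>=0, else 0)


z = w . x + b
= -0.4*0.6 + 0.8*-0.3 + -2.8*-0.3 + 1.5*1.9 + 0.6
= -0.24 + -0.24 + 0.84 + 2.85 + 0.6
= 3.21 + 0.6
= 3.81
Since z = 3.81 >= 0, output = 1

1


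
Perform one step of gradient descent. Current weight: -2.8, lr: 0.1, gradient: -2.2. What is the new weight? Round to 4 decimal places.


w_new = w_old - lr * gradient
= -2.8 - 0.1 * -2.2
= -2.8 - (-0.22)
= -2.5800

-2.5800


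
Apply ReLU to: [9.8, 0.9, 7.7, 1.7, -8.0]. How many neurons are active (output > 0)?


ReLU(x) = max(0, x) for each element:
ReLU(9.8) = 9.8
ReLU(0.9) = 0.9
ReLU(7.7) = 7.7
ReLU(1.7) = 1.7
ReLU(-8.0) = 0
Active neurons (>0): 4

4


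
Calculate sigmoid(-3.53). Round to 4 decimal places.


sigmoid(z) = 1 / (1 + exp(-z))
exp(-(-3.53)) = exp(3.53) = 34.124
1 + 34.124 = 35.124
1 / 35.124 = 0.0285

0.0285


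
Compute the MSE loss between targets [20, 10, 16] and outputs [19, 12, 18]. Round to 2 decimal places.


Differences: [1, -2, -2]
Squared errors: [1, 4, 4]
Sum of squared errors = 9
MSE = 9 / 3 = 3.00

3.00


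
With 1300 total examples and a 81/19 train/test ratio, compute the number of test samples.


Train samples = 1300 * 81% = 1053
Test samples = 1300 - 1053
= 247

247


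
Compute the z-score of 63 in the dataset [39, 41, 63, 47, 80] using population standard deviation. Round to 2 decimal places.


Mean = (39 + 41 + 63 + 47 + 80) / 5 = 54.0
Variance = sum((x_i - mean)^2) / n = 240.0
Std = sqrt(240.0) = 15.4919
Z = (x - mean) / std
= (63 - 54.0) / 15.4919
= 9.0 / 15.4919
= 0.58

0.58


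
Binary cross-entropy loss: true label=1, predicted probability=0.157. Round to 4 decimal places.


For y=1: Loss = -log(p)
= -log(0.157)
= -(-1.8515)
= 1.8515

1.8515


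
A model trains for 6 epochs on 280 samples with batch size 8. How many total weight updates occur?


Iterations per epoch = 280 / 8 = 35
Total updates = iterations_per_epoch * epochs
= 35 * 6
= 210

210


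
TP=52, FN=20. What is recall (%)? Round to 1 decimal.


Recall = TP / (TP + FN) * 100
= 52 / (52 + 20)
= 52 / 72
= 0.7222
= 72.2%

72.2


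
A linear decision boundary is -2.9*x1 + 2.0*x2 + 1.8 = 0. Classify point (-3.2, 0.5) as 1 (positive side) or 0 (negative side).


Compute -2.9 * -3.2 + 2.0 * 0.5 + 1.8
= 9.28 + 1.0 + 1.8
= 12.08
Since 12.08 >= 0, the point is on the positive side.

1


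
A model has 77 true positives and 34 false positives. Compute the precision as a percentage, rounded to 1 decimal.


Precision = TP / (TP + FP) * 100
= 77 / (77 + 34)
= 77 / 111
= 0.6937
= 69.4%

69.4


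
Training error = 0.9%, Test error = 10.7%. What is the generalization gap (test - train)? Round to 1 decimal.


Generalization gap = test_error - train_error
= 10.7 - 0.9
= 9.8%
A moderate gap.

9.8


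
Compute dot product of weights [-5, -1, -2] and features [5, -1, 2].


Element-wise products:
-5 * 5 = -25
-1 * -1 = 1
-2 * 2 = -4
Sum = -25 + 1 + -4
= -28

-28


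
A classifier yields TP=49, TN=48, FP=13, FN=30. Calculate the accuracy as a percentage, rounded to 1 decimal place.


Accuracy = (TP + TN) / (TP + TN + FP + FN) * 100
= (49 + 48) / (49 + 48 + 13 + 30)
= 97 / 140
= 0.6929
= 69.3%

69.3


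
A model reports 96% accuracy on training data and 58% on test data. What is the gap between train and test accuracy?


Gap = train_accuracy - test_accuracy
= 96 - 58
= 38%
This large gap strongly indicates overfitting.

38


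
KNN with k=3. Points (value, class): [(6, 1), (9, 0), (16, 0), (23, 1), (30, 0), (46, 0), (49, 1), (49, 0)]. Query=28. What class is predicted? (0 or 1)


Distances from query 28:
Point 30 (class 0): distance = 2
Point 23 (class 1): distance = 5
Point 16 (class 0): distance = 12
K=3 nearest neighbors: classes = [0, 1, 0]
Votes for class 1: 1 / 3
Majority vote => class 0

0


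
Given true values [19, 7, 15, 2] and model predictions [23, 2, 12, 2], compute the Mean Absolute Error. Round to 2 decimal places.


Absolute errors: [4, 5, 3, 0]
Sum of absolute errors = 12
MAE = 12 / 4 = 3.00

3.00


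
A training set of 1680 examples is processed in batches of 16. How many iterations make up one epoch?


Iterations per epoch = dataset_size / batch_size
= 1680 / 16
= 105

105


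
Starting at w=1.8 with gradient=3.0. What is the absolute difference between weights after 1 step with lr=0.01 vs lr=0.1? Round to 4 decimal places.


With lr=0.01: w_new = 1.8 - 0.01 * 3.0 = 1.77
With lr=0.1: w_new = 1.8 - 0.1 * 3.0 = 1.5
Absolute difference = |1.77 - 1.5|
= 0.2700

0.2700


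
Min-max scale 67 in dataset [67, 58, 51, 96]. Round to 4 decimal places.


Min = 51, Max = 96
Range = 96 - 51 = 45
Scaled = (x - min) / (max - min)
= (67 - 51) / 45
= 16 / 45
= 0.3556

0.3556


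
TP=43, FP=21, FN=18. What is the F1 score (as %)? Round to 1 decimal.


Precision = TP / (TP + FP) = 43 / 64 = 0.6719
Recall = TP / (TP + FN) = 43 / 61 = 0.7049
F1 = 2 * P * R / (P + R)
= 2 * 0.6719 * 0.7049 / (0.6719 + 0.7049)
= 0.9472 / 1.3768
= 0.688
As percentage: 68.8%

68.8


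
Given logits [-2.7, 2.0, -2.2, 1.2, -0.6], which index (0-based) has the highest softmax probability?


Softmax is a monotonic transformation, so it preserves the argmax.
We need to find the index of the maximum logit.
Index 0: -2.7
Index 1: 2.0
Index 2: -2.2
Index 3: 1.2
Index 4: -0.6
Maximum logit = 2.0 at index 1

1


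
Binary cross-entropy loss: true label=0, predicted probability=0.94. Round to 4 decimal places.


For y=0: Loss = -log(1-p)
= -log(1 - 0.94)
= -log(0.06)
= -(-2.8134)
= 2.8134

2.8134


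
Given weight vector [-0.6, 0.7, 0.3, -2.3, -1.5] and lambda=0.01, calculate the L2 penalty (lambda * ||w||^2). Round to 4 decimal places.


Squaring each weight:
(-0.6)^2 = 0.36
0.7^2 = 0.49
0.3^2 = 0.09
(-2.3)^2 = 5.29
(-1.5)^2 = 2.25
Sum of squares = 8.48
Penalty = 0.01 * 8.48 = 0.0848

0.0848


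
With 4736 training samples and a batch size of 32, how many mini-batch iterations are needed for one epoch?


Iterations per epoch = dataset_size / batch_size
= 4736 / 32
= 148

148


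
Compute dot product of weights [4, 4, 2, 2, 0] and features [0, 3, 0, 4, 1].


Element-wise products:
4 * 0 = 0
4 * 3 = 12
2 * 0 = 0
2 * 4 = 8
0 * 1 = 0
Sum = 0 + 12 + 0 + 8 + 0
= 20

20


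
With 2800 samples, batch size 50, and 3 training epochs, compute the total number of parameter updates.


Iterations per epoch = 2800 / 50 = 56
Total updates = iterations_per_epoch * epochs
= 56 * 3
= 168

168


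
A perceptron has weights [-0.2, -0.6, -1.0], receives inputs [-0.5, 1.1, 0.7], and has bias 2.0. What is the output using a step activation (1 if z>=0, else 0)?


z = w . x + b
= -0.2*-0.5 + -0.6*1.1 + -1.0*0.7 + 2.0
= 0.1 + -0.66 + -0.7 + 2.0
= -1.26 + 2.0
= 0.74
Since z = 0.74 >= 0, output = 1

1


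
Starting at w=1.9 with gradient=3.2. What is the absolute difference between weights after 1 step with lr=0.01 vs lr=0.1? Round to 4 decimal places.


With lr=0.01: w_new = 1.9 - 0.01 * 3.2 = 1.868
With lr=0.1: w_new = 1.9 - 0.1 * 3.2 = 1.58
Absolute difference = |1.868 - 1.58|
= 0.2880

0.2880


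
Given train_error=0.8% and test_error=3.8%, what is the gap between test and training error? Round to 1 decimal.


Generalization gap = test_error - train_error
= 3.8 - 0.8
= 3.0%
A moderate gap.

3.0


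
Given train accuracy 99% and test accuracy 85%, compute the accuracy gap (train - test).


Gap = train_accuracy - test_accuracy
= 99 - 85
= 14%
This gap suggests the model is overfitting.

14


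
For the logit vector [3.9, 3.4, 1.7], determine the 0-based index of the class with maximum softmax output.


Softmax is a monotonic transformation, so it preserves the argmax.
We need to find the index of the maximum logit.
Index 0: 3.9
Index 1: 3.4
Index 2: 1.7
Maximum logit = 3.9 at index 0

0


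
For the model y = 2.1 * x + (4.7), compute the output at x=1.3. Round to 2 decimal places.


y = 2.1 * 1.3 + (4.7)
= 2.73 + (4.7)
= 7.43

7.43


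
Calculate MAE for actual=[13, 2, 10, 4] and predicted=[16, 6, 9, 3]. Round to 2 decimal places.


Absolute errors: [3, 4, 1, 1]
Sum of absolute errors = 9
MAE = 9 / 4 = 2.25

2.25


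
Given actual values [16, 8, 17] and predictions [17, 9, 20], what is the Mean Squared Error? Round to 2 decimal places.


Differences: [-1, -1, -3]
Squared errors: [1, 1, 9]
Sum of squared errors = 11
MSE = 11 / 3 = 3.67

3.67


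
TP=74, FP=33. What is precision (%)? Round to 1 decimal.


Precision = TP / (TP + FP) * 100
= 74 / (74 + 33)
= 74 / 107
= 0.6916
= 69.2%

69.2


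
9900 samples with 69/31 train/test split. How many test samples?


Train samples = 9900 * 69% = 6831
Test samples = 9900 - 6831
= 3069

3069


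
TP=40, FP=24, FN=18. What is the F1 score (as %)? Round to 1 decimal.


Precision = TP / (TP + FP) = 40 / 64 = 0.625
Recall = TP / (TP + FN) = 40 / 58 = 0.6897
F1 = 2 * P * R / (P + R)
= 2 * 0.625 * 0.6897 / (0.625 + 0.6897)
= 0.8621 / 1.3147
= 0.6557
As percentage: 65.6%

65.6


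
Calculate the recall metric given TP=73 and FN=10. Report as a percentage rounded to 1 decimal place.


Recall = TP / (TP + FN) * 100
= 73 / (73 + 10)
= 73 / 83
= 0.8795
= 88.0%

88.0


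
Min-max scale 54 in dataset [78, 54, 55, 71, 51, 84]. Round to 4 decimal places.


Min = 51, Max = 84
Range = 84 - 51 = 33
Scaled = (x - min) / (max - min)
= (54 - 51) / 33
= 3 / 33
= 0.0909

0.0909


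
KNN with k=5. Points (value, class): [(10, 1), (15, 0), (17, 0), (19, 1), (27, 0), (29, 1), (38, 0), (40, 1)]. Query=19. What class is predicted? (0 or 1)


Distances from query 19:
Point 19 (class 1): distance = 0
Point 17 (class 0): distance = 2
Point 15 (class 0): distance = 4
Point 27 (class 0): distance = 8
Point 10 (class 1): distance = 9
K=5 nearest neighbors: classes = [1, 0, 0, 0, 1]
Votes for class 1: 2 / 5
Majority vote => class 0

0


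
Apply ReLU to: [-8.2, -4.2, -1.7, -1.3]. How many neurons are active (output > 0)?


ReLU(x) = max(0, x) for each element:
ReLU(-8.2) = 0
ReLU(-4.2) = 0
ReLU(-1.7) = 0
ReLU(-1.3) = 0
Active neurons (>0): 0

0


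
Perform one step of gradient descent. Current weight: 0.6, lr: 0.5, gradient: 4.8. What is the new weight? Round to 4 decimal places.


w_new = w_old - lr * gradient
= 0.6 - 0.5 * 4.8
= 0.6 - (2.4)
= -1.8000

-1.8000


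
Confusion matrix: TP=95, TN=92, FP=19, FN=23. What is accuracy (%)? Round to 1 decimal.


Accuracy = (TP + TN) / (TP + TN + FP + FN) * 100
= (95 + 92) / (95 + 92 + 19 + 23)
= 187 / 229
= 0.8166
= 81.7%

81.7


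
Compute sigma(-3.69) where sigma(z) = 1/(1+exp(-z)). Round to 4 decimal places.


sigmoid(z) = 1 / (1 + exp(-z))
exp(-(-3.69)) = exp(3.69) = 40.0448
1 + 40.0448 = 41.0448
1 / 41.0448 = 0.0244

0.0244


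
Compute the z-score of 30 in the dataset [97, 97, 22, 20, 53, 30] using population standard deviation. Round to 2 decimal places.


Mean = (97 + 97 + 22 + 20 + 53 + 30) / 6 = 53.1667
Variance = sum((x_i - mean)^2) / n = 1075.1389
Std = sqrt(1075.1389) = 32.7893
Z = (x - mean) / std
= (30 - 53.1667) / 32.7893
= -23.1667 / 32.7893
= -0.71

-0.71


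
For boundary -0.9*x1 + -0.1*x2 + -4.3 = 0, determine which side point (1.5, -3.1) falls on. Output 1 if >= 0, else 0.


Compute -0.9 * 1.5 + -0.1 * -3.1 + -4.3
= -1.35 + 0.31 + -4.3
= -5.34
Since -5.34 < 0, the point is on the negative side.

0


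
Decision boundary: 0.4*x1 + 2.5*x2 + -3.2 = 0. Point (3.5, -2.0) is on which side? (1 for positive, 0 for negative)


Compute 0.4 * 3.5 + 2.5 * -2.0 + -3.2
= 1.4 + -5.0 + -3.2
= -6.8
Since -6.8 < 0, the point is on the negative side.

0


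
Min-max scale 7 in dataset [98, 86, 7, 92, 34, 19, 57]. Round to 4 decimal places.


Min = 7, Max = 98
Range = 98 - 7 = 91
Scaled = (x - min) / (max - min)
= (7 - 7) / 91
= 0 / 91
= 0.0000

0.0000


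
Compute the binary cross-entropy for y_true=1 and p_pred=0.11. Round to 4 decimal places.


For y=1: Loss = -log(p)
= -log(0.11)
= -(-2.2073)
= 2.2073

2.2073


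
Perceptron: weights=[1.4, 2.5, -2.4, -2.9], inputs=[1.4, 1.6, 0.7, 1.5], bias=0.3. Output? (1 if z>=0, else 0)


z = w . x + b
= 1.4*1.4 + 2.5*1.6 + -2.4*0.7 + -2.9*1.5 + 0.3
= 1.96 + 4.0 + -1.68 + -4.35 + 0.3
= -0.07 + 0.3
= 0.23
Since z = 0.23 >= 0, output = 1

1


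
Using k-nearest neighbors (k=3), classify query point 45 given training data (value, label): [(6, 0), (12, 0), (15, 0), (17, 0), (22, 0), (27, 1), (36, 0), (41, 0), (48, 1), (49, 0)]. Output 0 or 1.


Distances from query 45:
Point 48 (class 1): distance = 3
Point 41 (class 0): distance = 4
Point 49 (class 0): distance = 4
K=3 nearest neighbors: classes = [1, 0, 0]
Votes for class 1: 1 / 3
Majority vote => class 0

0


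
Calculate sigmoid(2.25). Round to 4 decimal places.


sigmoid(z) = 1 / (1 + exp(-z))
exp(-(2.25)) = exp(-2.25) = 0.1054
1 + 0.1054 = 1.1054
1 / 1.1054 = 0.9047

0.9047


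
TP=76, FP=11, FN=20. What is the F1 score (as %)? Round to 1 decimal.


Precision = TP / (TP + FP) = 76 / 87 = 0.8736
Recall = TP / (TP + FN) = 76 / 96 = 0.7917
F1 = 2 * P * R / (P + R)
= 2 * 0.8736 * 0.7917 / (0.8736 + 0.7917)
= 1.3831 / 1.6652
= 0.8306
As percentage: 83.1%

83.1


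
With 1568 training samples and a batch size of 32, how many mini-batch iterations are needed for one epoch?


Iterations per epoch = dataset_size / batch_size
= 1568 / 32
= 49

49


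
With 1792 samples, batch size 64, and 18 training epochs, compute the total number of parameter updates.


Iterations per epoch = 1792 / 64 = 28
Total updates = iterations_per_epoch * epochs
= 28 * 18
= 504

504


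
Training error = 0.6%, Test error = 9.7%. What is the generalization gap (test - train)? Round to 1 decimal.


Generalization gap = test_error - train_error
= 9.7 - 0.6
= 9.1%
A moderate gap.

9.1


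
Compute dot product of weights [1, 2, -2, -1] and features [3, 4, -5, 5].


Element-wise products:
1 * 3 = 3
2 * 4 = 8
-2 * -5 = 10
-1 * 5 = -5
Sum = 3 + 8 + 10 + -5
= 16

16


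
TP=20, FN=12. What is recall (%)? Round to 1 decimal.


Recall = TP / (TP + FN) * 100
= 20 / (20 + 12)
= 20 / 32
= 0.625
= 62.5%

62.5


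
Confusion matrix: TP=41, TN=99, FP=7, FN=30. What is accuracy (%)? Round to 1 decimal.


Accuracy = (TP + TN) / (TP + TN + FP + FN) * 100
= (41 + 99) / (41 + 99 + 7 + 30)
= 140 / 177
= 0.791
= 79.1%

79.1


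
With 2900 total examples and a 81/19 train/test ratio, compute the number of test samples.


Train samples = 2900 * 81% = 2349
Test samples = 2900 - 2349
= 551

551


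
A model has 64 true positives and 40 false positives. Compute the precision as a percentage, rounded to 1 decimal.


Precision = TP / (TP + FP) * 100
= 64 / (64 + 40)
= 64 / 104
= 0.6154
= 61.5%

61.5


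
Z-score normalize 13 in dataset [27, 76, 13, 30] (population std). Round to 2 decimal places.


Mean = (27 + 76 + 13 + 30) / 4 = 36.5
Variance = sum((x_i - mean)^2) / n = 561.25
Std = sqrt(561.25) = 23.6907
Z = (x - mean) / std
= (13 - 36.5) / 23.6907
= -23.5 / 23.6907
= -0.99

-0.99


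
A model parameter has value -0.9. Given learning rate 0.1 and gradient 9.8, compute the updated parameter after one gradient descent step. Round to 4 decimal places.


w_new = w_old - lr * gradient
= -0.9 - 0.1 * 9.8
= -0.9 - (0.98)
= -1.8800

-1.8800


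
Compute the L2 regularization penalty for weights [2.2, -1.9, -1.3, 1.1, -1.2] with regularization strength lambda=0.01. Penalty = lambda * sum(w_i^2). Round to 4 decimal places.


Squaring each weight:
2.2^2 = 4.84
(-1.9)^2 = 3.61
(-1.3)^2 = 1.69
1.1^2 = 1.21
(-1.2)^2 = 1.44
Sum of squares = 12.79
Penalty = 0.01 * 12.79 = 0.1279

0.1279


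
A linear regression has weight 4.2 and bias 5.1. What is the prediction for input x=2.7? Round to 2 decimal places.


y = 4.2 * 2.7 + (5.1)
= 11.34 + (5.1)
= 16.44

16.44


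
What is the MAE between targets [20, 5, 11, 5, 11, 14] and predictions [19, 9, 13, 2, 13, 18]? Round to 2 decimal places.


Absolute errors: [1, 4, 2, 3, 2, 4]
Sum of absolute errors = 16
MAE = 16 / 6 = 2.67

2.67


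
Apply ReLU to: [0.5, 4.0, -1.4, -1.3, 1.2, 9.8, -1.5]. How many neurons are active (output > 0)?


ReLU(x) = max(0, x) for each element:
ReLU(0.5) = 0.5
ReLU(4.0) = 4.0
ReLU(-1.4) = 0
ReLU(-1.3) = 0
ReLU(1.2) = 1.2
ReLU(9.8) = 9.8
ReLU(-1.5) = 0
Active neurons (>0): 4

4


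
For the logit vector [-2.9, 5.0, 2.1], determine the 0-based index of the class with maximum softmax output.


Softmax is a monotonic transformation, so it preserves the argmax.
We need to find the index of the maximum logit.
Index 0: -2.9
Index 1: 5.0
Index 2: 2.1
Maximum logit = 5.0 at index 1

1


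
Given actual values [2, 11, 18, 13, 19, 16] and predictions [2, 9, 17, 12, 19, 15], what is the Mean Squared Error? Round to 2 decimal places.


Differences: [0, 2, 1, 1, 0, 1]
Squared errors: [0, 4, 1, 1, 0, 1]
Sum of squared errors = 7
MSE = 7 / 6 = 1.17

1.17


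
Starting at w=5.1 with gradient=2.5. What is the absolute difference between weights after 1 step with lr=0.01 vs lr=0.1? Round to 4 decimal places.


With lr=0.01: w_new = 5.1 - 0.01 * 2.5 = 5.075
With lr=0.1: w_new = 5.1 - 0.1 * 2.5 = 4.85
Absolute difference = |5.075 - 4.85|
= 0.2250

0.2250


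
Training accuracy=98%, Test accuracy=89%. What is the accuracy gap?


Gap = train_accuracy - test_accuracy
= 98 - 89
= 9%
This moderate gap may indicate mild overfitting.

9


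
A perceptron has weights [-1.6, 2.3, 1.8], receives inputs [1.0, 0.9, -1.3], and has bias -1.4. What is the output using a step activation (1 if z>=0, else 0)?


z = w . x + b
= -1.6*1.0 + 2.3*0.9 + 1.8*-1.3 + -1.4
= -1.6 + 2.07 + -2.34 + -1.4
= -1.87 + -1.4
= -3.27
Since z = -3.27 < 0, output = 0

0


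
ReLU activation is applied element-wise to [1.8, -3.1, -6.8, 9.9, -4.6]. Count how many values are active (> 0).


ReLU(x) = max(0, x) for each element:
ReLU(1.8) = 1.8
ReLU(-3.1) = 0
ReLU(-6.8) = 0
ReLU(9.9) = 9.9
ReLU(-4.6) = 0
Active neurons (>0): 2

2


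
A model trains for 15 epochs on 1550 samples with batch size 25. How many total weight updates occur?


Iterations per epoch = 1550 / 25 = 62
Total updates = iterations_per_epoch * epochs
= 62 * 15
= 930

930


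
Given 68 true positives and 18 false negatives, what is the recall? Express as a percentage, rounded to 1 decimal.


Recall = TP / (TP + FN) * 100
= 68 / (68 + 18)
= 68 / 86
= 0.7907
= 79.1%

79.1


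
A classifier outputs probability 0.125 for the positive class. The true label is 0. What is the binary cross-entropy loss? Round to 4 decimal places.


For y=0: Loss = -log(1-p)
= -log(1 - 0.125)
= -log(0.875)
= -(-0.1335)
= 0.1335

0.1335


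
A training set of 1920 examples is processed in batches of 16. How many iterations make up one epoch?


Iterations per epoch = dataset_size / batch_size
= 1920 / 16
= 120

120


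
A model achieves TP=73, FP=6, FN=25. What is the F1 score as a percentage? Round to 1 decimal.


Precision = TP / (TP + FP) = 73 / 79 = 0.9241
Recall = TP / (TP + FN) = 73 / 98 = 0.7449
F1 = 2 * P * R / (P + R)
= 2 * 0.9241 * 0.7449 / (0.9241 + 0.7449)
= 1.3766 / 1.6689
= 0.8249
As percentage: 82.5%

82.5


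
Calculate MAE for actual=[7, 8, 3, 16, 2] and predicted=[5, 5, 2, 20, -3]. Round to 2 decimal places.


Absolute errors: [2, 3, 1, 4, 5]
Sum of absolute errors = 15
MAE = 15 / 5 = 3.00

3.00


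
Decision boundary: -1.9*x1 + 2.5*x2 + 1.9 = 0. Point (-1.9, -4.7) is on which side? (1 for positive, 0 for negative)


Compute -1.9 * -1.9 + 2.5 * -4.7 + 1.9
= 3.61 + -11.75 + 1.9
= -6.24
Since -6.24 < 0, the point is on the negative side.

0


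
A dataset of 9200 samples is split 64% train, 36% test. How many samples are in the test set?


Train samples = 9200 * 64% = 5888
Test samples = 9200 - 5888
= 3312

3312


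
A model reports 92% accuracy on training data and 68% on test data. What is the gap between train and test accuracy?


Gap = train_accuracy - test_accuracy
= 92 - 68
= 24%
This large gap strongly indicates overfitting.

24


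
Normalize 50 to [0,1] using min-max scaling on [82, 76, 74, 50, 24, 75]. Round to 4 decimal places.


Min = 24, Max = 82
Range = 82 - 24 = 58
Scaled = (x - min) / (max - min)
= (50 - 24) / 58
= 26 / 58
= 0.4483

0.4483


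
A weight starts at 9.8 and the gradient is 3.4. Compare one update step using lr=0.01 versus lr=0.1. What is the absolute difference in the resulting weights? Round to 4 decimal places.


With lr=0.01: w_new = 9.8 - 0.01 * 3.4 = 9.766
With lr=0.1: w_new = 9.8 - 0.1 * 3.4 = 9.46
Absolute difference = |9.766 - 9.46|
= 0.3060

0.3060


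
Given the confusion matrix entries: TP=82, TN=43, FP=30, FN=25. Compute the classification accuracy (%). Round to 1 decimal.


Accuracy = (TP + TN) / (TP + TN + FP + FN) * 100
= (82 + 43) / (82 + 43 + 30 + 25)
= 125 / 180
= 0.6944
= 69.4%

69.4


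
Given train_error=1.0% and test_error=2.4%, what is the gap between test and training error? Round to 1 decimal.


Generalization gap = test_error - train_error
= 2.4 - 1.0
= 1.4%
A small gap suggests good generalization.

1.4


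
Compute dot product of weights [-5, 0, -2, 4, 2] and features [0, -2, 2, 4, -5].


Element-wise products:
-5 * 0 = 0
0 * -2 = 0
-2 * 2 = -4
4 * 4 = 16
2 * -5 = -10
Sum = 0 + 0 + -4 + 16 + -10
= 2

2


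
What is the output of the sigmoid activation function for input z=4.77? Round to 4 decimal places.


sigmoid(z) = 1 / (1 + exp(-z))
exp(-(4.77)) = exp(-4.77) = 0.0085
1 + 0.0085 = 1.0085
1 / 1.0085 = 0.9916

0.9916


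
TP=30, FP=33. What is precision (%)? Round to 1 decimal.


Precision = TP / (TP + FP) * 100
= 30 / (30 + 33)
= 30 / 63
= 0.4762
= 47.6%

47.6


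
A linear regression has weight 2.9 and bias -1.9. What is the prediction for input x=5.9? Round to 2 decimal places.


y = 2.9 * 5.9 + (-1.9)
= 17.11 + (-1.9)
= 15.21

15.21


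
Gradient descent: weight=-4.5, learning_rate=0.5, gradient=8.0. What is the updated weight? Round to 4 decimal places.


w_new = w_old - lr * gradient
= -4.5 - 0.5 * 8.0
= -4.5 - (4.0)
= -8.5000

-8.5000


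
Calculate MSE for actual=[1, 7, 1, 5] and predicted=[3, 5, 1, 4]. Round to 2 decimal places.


Differences: [-2, 2, 0, 1]
Squared errors: [4, 4, 0, 1]
Sum of squared errors = 9
MSE = 9 / 4 = 2.25

2.25


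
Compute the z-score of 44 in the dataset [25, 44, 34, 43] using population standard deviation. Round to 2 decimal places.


Mean = (25 + 44 + 34 + 43) / 4 = 36.5
Variance = sum((x_i - mean)^2) / n = 59.25
Std = sqrt(59.25) = 7.6974
Z = (x - mean) / std
= (44 - 36.5) / 7.6974
= 7.5 / 7.6974
= 0.97

0.97


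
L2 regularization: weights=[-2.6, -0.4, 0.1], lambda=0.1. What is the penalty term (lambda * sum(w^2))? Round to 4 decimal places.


Squaring each weight:
(-2.6)^2 = 6.76
(-0.4)^2 = 0.16
0.1^2 = 0.01
Sum of squares = 6.93
Penalty = 0.1 * 6.93 = 0.6930

0.6930


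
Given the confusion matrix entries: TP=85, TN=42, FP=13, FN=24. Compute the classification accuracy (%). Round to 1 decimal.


Accuracy = (TP + TN) / (TP + TN + FP + FN) * 100
= (85 + 42) / (85 + 42 + 13 + 24)
= 127 / 164
= 0.7744
= 77.4%

77.4


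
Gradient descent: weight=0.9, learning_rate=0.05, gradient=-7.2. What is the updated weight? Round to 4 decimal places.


w_new = w_old - lr * gradient
= 0.9 - 0.05 * -7.2
= 0.9 - (-0.36)
= 1.2600

1.2600


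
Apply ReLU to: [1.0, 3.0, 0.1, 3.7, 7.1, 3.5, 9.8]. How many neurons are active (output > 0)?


ReLU(x) = max(0, x) for each element:
ReLU(1.0) = 1.0
ReLU(3.0) = 3.0
ReLU(0.1) = 0.1
ReLU(3.7) = 3.7
ReLU(7.1) = 7.1
ReLU(3.5) = 3.5
ReLU(9.8) = 9.8
Active neurons (>0): 7

7


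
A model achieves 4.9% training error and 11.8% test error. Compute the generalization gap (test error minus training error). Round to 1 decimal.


Generalization gap = test_error - train_error
= 11.8 - 4.9
= 6.9%
A moderate gap.

6.9


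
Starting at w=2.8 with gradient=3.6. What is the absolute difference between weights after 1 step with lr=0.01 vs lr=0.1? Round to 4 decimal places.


With lr=0.01: w_new = 2.8 - 0.01 * 3.6 = 2.764
With lr=0.1: w_new = 2.8 - 0.1 * 3.6 = 2.44
Absolute difference = |2.764 - 2.44|
= 0.3240

0.3240


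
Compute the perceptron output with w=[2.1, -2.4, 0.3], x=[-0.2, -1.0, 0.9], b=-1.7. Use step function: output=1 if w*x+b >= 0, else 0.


z = w . x + b
= 2.1*-0.2 + -2.4*-1.0 + 0.3*0.9 + -1.7
= -0.42 + 2.4 + 0.27 + -1.7
= 2.25 + -1.7
= 0.55
Since z = 0.55 >= 0, output = 1

1


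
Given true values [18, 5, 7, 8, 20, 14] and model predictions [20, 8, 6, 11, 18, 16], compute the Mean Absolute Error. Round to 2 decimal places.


Absolute errors: [2, 3, 1, 3, 2, 2]
Sum of absolute errors = 13
MAE = 13 / 6 = 2.17

2.17


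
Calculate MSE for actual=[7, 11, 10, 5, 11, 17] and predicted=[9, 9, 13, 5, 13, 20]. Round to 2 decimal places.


Differences: [-2, 2, -3, 0, -2, -3]
Squared errors: [4, 4, 9, 0, 4, 9]
Sum of squared errors = 30
MSE = 30 / 6 = 5.00

5.00


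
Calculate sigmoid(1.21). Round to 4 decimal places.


sigmoid(z) = 1 / (1 + exp(-z))
exp(-(1.21)) = exp(-1.21) = 0.2982
1 + 0.2982 = 1.2982
1 / 1.2982 = 0.7703

0.7703


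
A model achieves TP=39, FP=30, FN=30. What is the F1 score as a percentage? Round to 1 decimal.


Precision = TP / (TP + FP) = 39 / 69 = 0.5652
Recall = TP / (TP + FN) = 39 / 69 = 0.5652
F1 = 2 * P * R / (P + R)
= 2 * 0.5652 * 0.5652 / (0.5652 + 0.5652)
= 0.6389 / 1.1304
= 0.5652
As percentage: 56.5%

56.5


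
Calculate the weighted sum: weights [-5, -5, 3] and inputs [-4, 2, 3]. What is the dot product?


Element-wise products:
-5 * -4 = 20
-5 * 2 = -10
3 * 3 = 9
Sum = 20 + -10 + 9
= 19

19


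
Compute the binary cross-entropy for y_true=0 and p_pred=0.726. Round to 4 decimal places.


For y=0: Loss = -log(1-p)
= -log(1 - 0.726)
= -log(0.274)
= -(-1.2946)
= 1.2946

1.2946


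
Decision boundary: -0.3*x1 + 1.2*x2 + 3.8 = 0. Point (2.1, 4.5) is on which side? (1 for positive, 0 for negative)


Compute -0.3 * 2.1 + 1.2 * 4.5 + 3.8
= -0.63 + 5.4 + 3.8
= 8.57
Since 8.57 >= 0, the point is on the positive side.

1


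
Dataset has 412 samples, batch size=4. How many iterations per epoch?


Iterations per epoch = dataset_size / batch_size
= 412 / 4
= 103

103


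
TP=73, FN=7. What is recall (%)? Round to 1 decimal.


Recall = TP / (TP + FN) * 100
= 73 / (73 + 7)
= 73 / 80
= 0.9125
= 91.3%

91.3


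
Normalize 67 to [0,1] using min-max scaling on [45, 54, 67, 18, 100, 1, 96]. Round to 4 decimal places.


Min = 1, Max = 100
Range = 100 - 1 = 99
Scaled = (x - min) / (max - min)
= (67 - 1) / 99
= 66 / 99
= 0.6667

0.6667


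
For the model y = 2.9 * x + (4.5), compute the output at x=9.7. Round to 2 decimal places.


y = 2.9 * 9.7 + (4.5)
= 28.13 + (4.5)
= 32.63

32.63


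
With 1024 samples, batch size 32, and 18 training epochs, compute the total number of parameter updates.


Iterations per epoch = 1024 / 32 = 32
Total updates = iterations_per_epoch * epochs
= 32 * 18
= 576

576


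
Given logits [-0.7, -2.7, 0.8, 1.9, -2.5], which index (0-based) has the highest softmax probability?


Softmax is a monotonic transformation, so it preserves the argmax.
We need to find the index of the maximum logit.
Index 0: -0.7
Index 1: -2.7
Index 2: 0.8
Index 3: 1.9
Index 4: -2.5
Maximum logit = 1.9 at index 3

3


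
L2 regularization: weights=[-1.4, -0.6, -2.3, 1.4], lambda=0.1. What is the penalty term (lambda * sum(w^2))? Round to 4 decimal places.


Squaring each weight:
(-1.4)^2 = 1.96
(-0.6)^2 = 0.36
(-2.3)^2 = 5.29
1.4^2 = 1.96
Sum of squares = 9.57
Penalty = 0.1 * 9.57 = 0.9570

0.9570


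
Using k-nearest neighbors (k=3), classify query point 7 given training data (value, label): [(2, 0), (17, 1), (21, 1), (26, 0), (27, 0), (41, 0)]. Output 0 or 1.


Distances from query 7:
Point 2 (class 0): distance = 5
Point 17 (class 1): distance = 10
Point 21 (class 1): distance = 14
K=3 nearest neighbors: classes = [0, 1, 1]
Votes for class 1: 2 / 3
Majority vote => class 1

1


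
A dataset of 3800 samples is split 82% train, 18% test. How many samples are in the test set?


Train samples = 3800 * 82% = 3116
Test samples = 3800 - 3116
= 684

684


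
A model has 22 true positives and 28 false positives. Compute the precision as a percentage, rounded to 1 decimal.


Precision = TP / (TP + FP) * 100
= 22 / (22 + 28)
= 22 / 50
= 0.44
= 44.0%

44.0


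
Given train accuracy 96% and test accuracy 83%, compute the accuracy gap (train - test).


Gap = train_accuracy - test_accuracy
= 96 - 83
= 13%
This gap suggests the model is overfitting.

13


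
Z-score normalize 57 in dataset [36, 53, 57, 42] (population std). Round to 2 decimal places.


Mean = (36 + 53 + 57 + 42) / 4 = 47.0
Variance = sum((x_i - mean)^2) / n = 70.5
Std = sqrt(70.5) = 8.3964
Z = (x - mean) / std
= (57 - 47.0) / 8.3964
= 10.0 / 8.3964
= 1.19

1.19


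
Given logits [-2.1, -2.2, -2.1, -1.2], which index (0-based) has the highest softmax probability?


Softmax is a monotonic transformation, so it preserves the argmax.
We need to find the index of the maximum logit.
Index 0: -2.1
Index 1: -2.2
Index 2: -2.1
Index 3: -1.2
Maximum logit = -1.2 at index 3

3


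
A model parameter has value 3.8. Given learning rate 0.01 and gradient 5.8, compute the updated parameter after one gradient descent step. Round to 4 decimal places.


w_new = w_old - lr * gradient
= 3.8 - 0.01 * 5.8
= 3.8 - (0.058)
= 3.7420

3.7420


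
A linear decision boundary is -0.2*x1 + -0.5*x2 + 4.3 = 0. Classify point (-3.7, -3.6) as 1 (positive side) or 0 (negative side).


Compute -0.2 * -3.7 + -0.5 * -3.6 + 4.3
= 0.74 + 1.8 + 4.3
= 6.84
Since 6.84 >= 0, the point is on the positive side.

1


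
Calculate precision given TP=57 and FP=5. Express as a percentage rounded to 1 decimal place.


Precision = TP / (TP + FP) * 100
= 57 / (57 + 5)
= 57 / 62
= 0.9194
= 91.9%

91.9


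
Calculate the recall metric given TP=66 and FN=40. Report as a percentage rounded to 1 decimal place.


Recall = TP / (TP + FN) * 100
= 66 / (66 + 40)
= 66 / 106
= 0.6226
= 62.3%

62.3


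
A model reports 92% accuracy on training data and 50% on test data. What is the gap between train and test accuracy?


Gap = train_accuracy - test_accuracy
= 92 - 50
= 42%
This large gap strongly indicates overfitting.

42


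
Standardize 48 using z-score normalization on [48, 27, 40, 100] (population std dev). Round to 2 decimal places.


Mean = (48 + 27 + 40 + 100) / 4 = 53.75
Variance = sum((x_i - mean)^2) / n = 769.1875
Std = sqrt(769.1875) = 27.7342
Z = (x - mean) / std
= (48 - 53.75) / 27.7342
= -5.75 / 27.7342
= -0.21

-0.21


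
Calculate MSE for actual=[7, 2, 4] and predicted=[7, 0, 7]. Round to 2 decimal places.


Differences: [0, 2, -3]
Squared errors: [0, 4, 9]
Sum of squared errors = 13
MSE = 13 / 3 = 4.33

4.33


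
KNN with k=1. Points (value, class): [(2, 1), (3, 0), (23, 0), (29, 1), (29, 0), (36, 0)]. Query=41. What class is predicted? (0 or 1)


Distances from query 41:
Point 36 (class 0): distance = 5
K=1 nearest neighbors: classes = [0]
Votes for class 1: 0 / 1
Majority vote => class 0

0


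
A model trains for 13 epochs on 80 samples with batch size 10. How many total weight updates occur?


Iterations per epoch = 80 / 10 = 8
Total updates = iterations_per_epoch * epochs
= 8 * 13
= 104

104
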